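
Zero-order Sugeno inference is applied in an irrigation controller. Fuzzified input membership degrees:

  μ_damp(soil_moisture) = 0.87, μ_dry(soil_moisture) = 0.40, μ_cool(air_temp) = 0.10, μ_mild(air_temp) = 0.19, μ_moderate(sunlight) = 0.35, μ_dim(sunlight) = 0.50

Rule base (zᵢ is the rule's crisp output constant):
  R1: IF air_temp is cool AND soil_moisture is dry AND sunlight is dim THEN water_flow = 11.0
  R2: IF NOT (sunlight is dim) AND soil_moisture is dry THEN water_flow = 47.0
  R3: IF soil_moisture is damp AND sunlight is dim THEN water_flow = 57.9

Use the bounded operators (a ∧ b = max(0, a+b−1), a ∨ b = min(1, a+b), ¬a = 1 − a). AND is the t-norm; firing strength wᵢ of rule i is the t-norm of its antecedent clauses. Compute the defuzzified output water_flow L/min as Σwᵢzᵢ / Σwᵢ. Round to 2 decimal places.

57.90

R1 (z=11.0): cool=0.10, dry=0.40, dim=0.50; AND[max(0, a+b−1)] → w = 0.00
R2 (z=47.0): ¬dim=1−0.50=0.50, dry=0.40; AND[max(0, a+b−1)] → w = 0.00
R3 (z=57.9): damp=0.87, dim=0.50; AND[max(0, a+b−1)] → w = 0.37
Weighted average = (0.00·11.0 + 0.00·47.0 + 0.37·57.9) / (0.00 + 0.00 + 0.37)
  = 21.4230 / 0.3700 = 57.90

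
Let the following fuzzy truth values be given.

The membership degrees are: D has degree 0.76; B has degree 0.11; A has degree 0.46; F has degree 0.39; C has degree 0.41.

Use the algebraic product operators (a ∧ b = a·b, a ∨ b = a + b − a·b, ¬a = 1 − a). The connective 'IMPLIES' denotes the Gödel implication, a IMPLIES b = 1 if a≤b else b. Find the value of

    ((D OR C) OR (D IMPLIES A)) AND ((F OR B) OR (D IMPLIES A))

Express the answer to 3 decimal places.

D OR C = a + b − a·b on (0.7600, 0.4100) = 0.8584
D IMPLIES A  [Gödel: 1 if a≤b else b] with a=0.7600, b=0.4600 → 0.4600
(D OR C) OR (D IMPLIES A) = a + b − a·b on (0.8584, 0.4600) = 0.9235
F OR B = a + b − a·b on (0.3900, 0.1100) = 0.4571
D IMPLIES A  [Gödel: 1 if a≤b else b] with a=0.7600, b=0.4600 → 0.4600
(F OR B) OR (D IMPLIES A) = a + b − a·b on (0.4571, 0.4600) = 0.7068
((D OR C) OR (D IMPLIES A)) AND ((F OR B) OR (D IMPLIES A)) = a·b on (0.9235, 0.7068) = 0.6528

0.653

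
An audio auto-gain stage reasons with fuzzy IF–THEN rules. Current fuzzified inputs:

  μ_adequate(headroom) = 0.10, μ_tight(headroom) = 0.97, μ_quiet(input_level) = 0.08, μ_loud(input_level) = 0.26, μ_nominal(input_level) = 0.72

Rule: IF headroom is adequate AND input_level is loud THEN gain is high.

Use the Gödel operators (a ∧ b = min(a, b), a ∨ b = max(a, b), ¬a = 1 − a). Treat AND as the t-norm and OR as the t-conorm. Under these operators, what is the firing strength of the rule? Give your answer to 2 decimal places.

0.10

firing strength: adequate=0.10, loud=0.26; AND[min(a, b)] → w = 0.10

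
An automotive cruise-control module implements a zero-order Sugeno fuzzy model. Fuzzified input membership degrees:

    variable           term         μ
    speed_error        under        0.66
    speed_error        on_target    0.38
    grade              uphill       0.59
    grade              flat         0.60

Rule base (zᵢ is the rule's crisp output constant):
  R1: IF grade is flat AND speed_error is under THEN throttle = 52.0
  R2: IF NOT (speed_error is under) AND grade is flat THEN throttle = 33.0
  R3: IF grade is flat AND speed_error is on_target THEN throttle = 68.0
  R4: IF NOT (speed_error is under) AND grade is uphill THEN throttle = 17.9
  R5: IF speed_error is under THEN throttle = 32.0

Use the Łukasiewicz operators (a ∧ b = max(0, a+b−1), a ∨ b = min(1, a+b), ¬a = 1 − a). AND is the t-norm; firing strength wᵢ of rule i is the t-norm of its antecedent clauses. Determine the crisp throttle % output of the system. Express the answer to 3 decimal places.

37.652

R1 (z=52.0): flat=0.60, under=0.66; AND[max(0, a+b−1)] → w = 0.26
R2 (z=33.0): ¬under=1−0.66=0.34, flat=0.60; AND[max(0, a+b−1)] → w = 0.00
R3 (z=68.0): flat=0.60, on_target=0.38; AND[max(0, a+b−1)] → w = 0.00
R4 (z=17.9): ¬under=1−0.66=0.34, uphill=0.59; AND[max(0, a+b−1)] → w = 0.00
R5 (z=32.0): under=0.66 → w = 0.66
Weighted average = (0.26·52.0 + 0.00·33.0 + 0.00·68.0 + 0.00·17.9 + 0.66·32.0) / (0.26 + 0.00 + 0.00 + 0.00 + 0.66)
  = 34.6400 / 0.9200 = 37.652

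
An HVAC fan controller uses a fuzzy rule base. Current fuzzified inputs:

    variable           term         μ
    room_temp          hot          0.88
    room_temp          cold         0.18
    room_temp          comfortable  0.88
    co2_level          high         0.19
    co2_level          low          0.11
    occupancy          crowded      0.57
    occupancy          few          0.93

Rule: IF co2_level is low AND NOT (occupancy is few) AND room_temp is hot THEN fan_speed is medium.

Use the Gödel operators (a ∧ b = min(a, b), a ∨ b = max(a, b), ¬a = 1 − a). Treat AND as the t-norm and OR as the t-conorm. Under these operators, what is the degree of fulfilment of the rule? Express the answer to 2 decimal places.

0.07

firing strength: low=0.11, ¬few=1−0.93=0.07, hot=0.88; AND[min(a, b)] → w = 0.07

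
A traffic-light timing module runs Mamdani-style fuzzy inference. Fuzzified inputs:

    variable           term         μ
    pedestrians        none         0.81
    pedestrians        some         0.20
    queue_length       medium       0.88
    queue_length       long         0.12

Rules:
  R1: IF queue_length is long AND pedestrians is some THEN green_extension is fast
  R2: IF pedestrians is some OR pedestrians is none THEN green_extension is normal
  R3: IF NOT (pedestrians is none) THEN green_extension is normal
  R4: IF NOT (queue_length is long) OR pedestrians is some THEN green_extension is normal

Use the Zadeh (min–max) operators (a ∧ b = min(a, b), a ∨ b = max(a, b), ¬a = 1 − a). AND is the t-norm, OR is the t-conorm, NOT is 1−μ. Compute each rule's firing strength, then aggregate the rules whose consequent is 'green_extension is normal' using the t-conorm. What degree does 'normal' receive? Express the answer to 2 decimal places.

0.88

R1: long=0.12, some=0.20; AND[min(a, b)] → w = 0.12
R2: some=0.20, none=0.81; OR[max(a, b)] → w = 0.81
R3: ¬none=1−0.81=0.19 → w = 0.19
R4: ¬long=1−0.12=0.88, some=0.20; OR[max(a, b)] → w = 0.88
Rules with consequent 'normal': {R2, R3, R4} → strengths 0.81, 0.19, 0.88
Aggregate via t-conorm [max(a, b)]: 0.88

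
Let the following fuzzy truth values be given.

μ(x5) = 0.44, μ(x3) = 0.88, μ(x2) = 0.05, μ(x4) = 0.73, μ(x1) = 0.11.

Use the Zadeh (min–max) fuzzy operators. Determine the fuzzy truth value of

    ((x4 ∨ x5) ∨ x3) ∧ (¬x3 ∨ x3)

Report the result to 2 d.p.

x4 ∨ x5 = max(a, b) on (0.73, 0.44) = 0.73
(x4 ∨ x5) ∨ x3 = max(a, b) on (0.73, 0.88) = 0.88
¬x3 = 1 − 0.88 = 0.12
¬x3 ∨ x3 = max(a, b) on (0.12, 0.88) = 0.88
((x4 ∨ x5) ∨ x3) ∧ (¬x3 ∨ x3) = min(a, b) on (0.88, 0.88) = 0.88

0.88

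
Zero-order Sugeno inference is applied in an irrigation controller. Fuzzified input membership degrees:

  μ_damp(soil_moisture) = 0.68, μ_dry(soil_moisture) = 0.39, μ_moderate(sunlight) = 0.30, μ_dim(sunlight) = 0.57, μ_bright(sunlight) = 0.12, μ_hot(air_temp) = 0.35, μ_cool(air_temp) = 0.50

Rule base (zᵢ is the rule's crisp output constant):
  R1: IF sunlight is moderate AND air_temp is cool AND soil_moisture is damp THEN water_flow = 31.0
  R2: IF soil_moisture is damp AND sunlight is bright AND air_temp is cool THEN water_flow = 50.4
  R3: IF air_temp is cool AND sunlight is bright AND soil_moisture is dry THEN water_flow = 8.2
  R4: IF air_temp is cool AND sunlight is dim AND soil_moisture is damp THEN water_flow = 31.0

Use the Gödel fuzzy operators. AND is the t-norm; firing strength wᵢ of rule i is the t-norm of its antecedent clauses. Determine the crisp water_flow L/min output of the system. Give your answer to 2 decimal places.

R1 (z=31.0): moderate=0.30, cool=0.50, damp=0.68; AND[min(a, b)] → w = 0.30
R2 (z=50.4): damp=0.68, bright=0.12, cool=0.50; AND[min(a, b)] → w = 0.12
R3 (z=8.2): cool=0.50, bright=0.12, dry=0.39; AND[min(a, b)] → w = 0.12
R4 (z=31.0): cool=0.50, dim=0.57, damp=0.68; AND[min(a, b)] → w = 0.50
Weighted average = (0.30·31.0 + 0.12·50.4 + 0.12·8.2 + 0.50·31.0) / (0.30 + 0.12 + 0.12 + 0.50)
  = 31.8320 / 1.0400 = 30.61

30.61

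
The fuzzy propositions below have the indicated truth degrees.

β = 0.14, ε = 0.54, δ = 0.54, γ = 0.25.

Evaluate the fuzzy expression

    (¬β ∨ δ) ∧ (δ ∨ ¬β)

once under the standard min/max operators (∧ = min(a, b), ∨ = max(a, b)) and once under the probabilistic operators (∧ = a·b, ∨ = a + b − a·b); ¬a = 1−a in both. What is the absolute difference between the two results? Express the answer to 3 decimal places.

0.015

Under standard min/max:
  ¬β = 1 − 0.14 = 0.86
  ¬β ∨ δ = max(a, b) on (0.86, 0.54) = 0.86
  ¬β = 1 − 0.14 = 0.86
  δ ∨ ¬β = max(a, b) on (0.54, 0.86) = 0.86
  (¬β ∨ δ) ∧ (δ ∨ ¬β) = min(a, b) on (0.86, 0.86) = 0.86
  → value = 0.8600
Under probabilistic:
  ¬β = 1 − 0.1400 = 0.8600
  ¬β ∨ δ = a + b − a·b on (0.8600, 0.5400) = 0.9356
  ¬β = 1 − 0.1400 = 0.8600
  δ ∨ ¬β = a + b − a·b on (0.5400, 0.8600) = 0.9356
  (¬β ∨ δ) ∧ (δ ∨ ¬β) = a·b on (0.9356, 0.9356) = 0.8753
  → value = 0.8753
|0.8600 − 0.8753| = 0.015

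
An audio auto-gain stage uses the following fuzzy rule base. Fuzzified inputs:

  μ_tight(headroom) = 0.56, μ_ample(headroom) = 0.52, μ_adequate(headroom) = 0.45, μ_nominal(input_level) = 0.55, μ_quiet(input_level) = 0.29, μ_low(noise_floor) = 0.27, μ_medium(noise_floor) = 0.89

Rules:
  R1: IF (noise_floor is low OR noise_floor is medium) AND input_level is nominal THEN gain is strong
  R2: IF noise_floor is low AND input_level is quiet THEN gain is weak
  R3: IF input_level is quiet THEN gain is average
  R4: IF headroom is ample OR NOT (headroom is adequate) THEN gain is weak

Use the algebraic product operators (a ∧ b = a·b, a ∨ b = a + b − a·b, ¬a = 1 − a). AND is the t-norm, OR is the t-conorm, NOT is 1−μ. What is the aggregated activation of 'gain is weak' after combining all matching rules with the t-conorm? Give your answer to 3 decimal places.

R1: (low=0.27 OR medium=0.89) = 0.9197; AND[a·b] with nominal=0.55 → w = 0.5058
R2: low=0.27, quiet=0.29; AND[a·b] → w = 0.0783
R3: quiet=0.29 → w = 0.2900
R4: ample=0.52, ¬adequate=1−0.45=0.55; OR[a + b − a·b] → w = 0.7840
Rules with consequent 'weak': {R2, R4} → strengths 0.0783, 0.7840
Aggregate via t-conorm [a + b − a·b]: 0.8009

0.801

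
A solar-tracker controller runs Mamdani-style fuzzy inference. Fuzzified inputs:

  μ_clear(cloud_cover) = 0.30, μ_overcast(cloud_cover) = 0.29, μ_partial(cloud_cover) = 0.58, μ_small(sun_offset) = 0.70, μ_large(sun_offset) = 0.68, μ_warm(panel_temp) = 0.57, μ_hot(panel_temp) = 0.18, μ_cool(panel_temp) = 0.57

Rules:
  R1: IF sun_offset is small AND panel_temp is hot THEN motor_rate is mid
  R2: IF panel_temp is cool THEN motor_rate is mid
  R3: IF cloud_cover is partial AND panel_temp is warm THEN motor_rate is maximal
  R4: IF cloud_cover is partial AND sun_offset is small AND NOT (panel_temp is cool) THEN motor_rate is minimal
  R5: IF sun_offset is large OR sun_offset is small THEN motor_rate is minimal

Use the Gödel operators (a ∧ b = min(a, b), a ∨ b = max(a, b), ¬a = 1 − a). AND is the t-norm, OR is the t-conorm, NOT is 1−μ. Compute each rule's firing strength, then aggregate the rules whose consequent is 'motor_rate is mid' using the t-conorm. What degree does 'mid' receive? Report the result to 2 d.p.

R1: small=0.70, hot=0.18; AND[min(a, b)] → w = 0.18
R2: cool=0.57 → w = 0.57
R3: partial=0.58, warm=0.57; AND[min(a, b)] → w = 0.57
R4: partial=0.58, small=0.70, ¬cool=1−0.57=0.43; AND[min(a, b)] → w = 0.43
R5: large=0.68, small=0.70; OR[max(a, b)] → w = 0.70
Rules with consequent 'mid': {R1, R2} → strengths 0.18, 0.57
Aggregate via t-conorm [max(a, b)]: 0.57

0.57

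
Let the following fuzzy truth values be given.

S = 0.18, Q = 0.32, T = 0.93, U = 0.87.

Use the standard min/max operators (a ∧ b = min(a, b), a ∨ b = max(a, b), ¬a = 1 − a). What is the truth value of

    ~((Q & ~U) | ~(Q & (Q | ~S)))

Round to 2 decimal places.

0.32

~U = 1 − 0.87 = 0.13
Q & ~U = min(a, b) on (0.32, 0.13) = 0.13
~S = 1 − 0.18 = 0.82
Q | ~S = max(a, b) on (0.32, 0.82) = 0.82
Q & (Q | ~S) = min(a, b) on (0.32, 0.82) = 0.32
~(Q & (Q | ~S)) = 1 − 0.32 = 0.68
(Q & ~U) | ~(Q & (Q | ~S)) = max(a, b) on (0.13, 0.68) = 0.68
~((Q & ~U) | ~(Q & (Q | ~S))) = 1 − 0.68 = 0.32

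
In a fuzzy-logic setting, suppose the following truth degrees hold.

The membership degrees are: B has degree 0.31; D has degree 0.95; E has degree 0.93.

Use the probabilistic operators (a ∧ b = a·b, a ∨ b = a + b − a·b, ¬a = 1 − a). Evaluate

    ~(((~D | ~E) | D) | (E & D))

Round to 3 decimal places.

0.005

~D = 1 − 0.9500 = 0.0500
~E = 1 − 0.9300 = 0.0700
~D | ~E = a + b − a·b on (0.0500, 0.0700) = 0.1165
(~D | ~E) | D = a + b − a·b on (0.1165, 0.9500) = 0.9558
E & D = a·b on (0.9300, 0.9500) = 0.8835
((~D | ~E) | D) | (E & D) = a + b − a·b on (0.9558, 0.8835) = 0.9949
~(((~D | ~E) | D) | (E & D)) = 1 − 0.9949 = 0.0051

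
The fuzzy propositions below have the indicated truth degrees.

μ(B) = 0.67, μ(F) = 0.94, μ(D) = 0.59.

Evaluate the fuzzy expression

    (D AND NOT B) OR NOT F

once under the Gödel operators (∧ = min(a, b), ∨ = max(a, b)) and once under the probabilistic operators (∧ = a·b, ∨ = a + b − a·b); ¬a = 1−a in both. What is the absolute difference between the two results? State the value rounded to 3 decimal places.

Under Gödel:
  NOT B = 1 − 0.67 = 0.33
  D AND NOT B = min(a, b) on (0.59, 0.33) = 0.33
  NOT F = 1 − 0.94 = 0.06
  (D AND NOT B) OR NOT F = max(a, b) on (0.33, 0.06) = 0.33
  → value = 0.3300
Under probabilistic:
  NOT B = 1 − 0.6700 = 0.3300
  D AND NOT B = a·b on (0.5900, 0.3300) = 0.1947
  NOT F = 1 − 0.9400 = 0.0600
  (D AND NOT B) OR NOT F = a + b − a·b on (0.1947, 0.0600) = 0.2430
  → value = 0.2430
|0.3300 − 0.2430| = 0.087

0.087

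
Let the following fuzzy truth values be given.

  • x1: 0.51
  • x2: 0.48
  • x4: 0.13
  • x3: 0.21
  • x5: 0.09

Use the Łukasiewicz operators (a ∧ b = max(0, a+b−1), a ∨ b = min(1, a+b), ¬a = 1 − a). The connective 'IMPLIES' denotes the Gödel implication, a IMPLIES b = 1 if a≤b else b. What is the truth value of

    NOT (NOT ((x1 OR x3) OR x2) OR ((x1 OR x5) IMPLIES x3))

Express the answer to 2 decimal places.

x1 OR x3 = min(1, a+b) on (0.51, 0.21) = 0.72
(x1 OR x3) OR x2 = min(1, a+b) on (0.72, 0.48) = 1.00
NOT ((x1 OR x3) OR x2) = 1 − 1.00 = 0.00
x1 OR x5 = min(1, a+b) on (0.51, 0.09) = 0.60
(x1 OR x5) IMPLIES x3  [Gödel: 1 if a≤b else b] with a=0.60, b=0.21 → 0.21
NOT ((x1 OR x3) OR x2) OR ((x1 OR x5) IMPLIES x3) = min(1, a+b) on (0.00, 0.21) = 0.21
NOT (NOT ((x1 OR x3) OR x2) OR ((x1 OR x5) IMPLIES x3)) = 1 − 0.21 = 0.79

0.79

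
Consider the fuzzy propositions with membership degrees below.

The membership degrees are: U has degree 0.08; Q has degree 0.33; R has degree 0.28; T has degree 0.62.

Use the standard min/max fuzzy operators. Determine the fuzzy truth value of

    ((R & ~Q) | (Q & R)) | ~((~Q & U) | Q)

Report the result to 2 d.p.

~Q = 1 − 0.33 = 0.67
R & ~Q = min(a, b) on (0.28, 0.67) = 0.28
Q & R = min(a, b) on (0.33, 0.28) = 0.28
(R & ~Q) | (Q & R) = max(a, b) on (0.28, 0.28) = 0.28
~Q = 1 − 0.33 = 0.67
~Q & U = min(a, b) on (0.67, 0.08) = 0.08
(~Q & U) | Q = max(a, b) on (0.08, 0.33) = 0.33
~((~Q & U) | Q) = 1 − 0.33 = 0.67
((R & ~Q) | (Q & R)) | ~((~Q & U) | Q) = max(a, b) on (0.28, 0.67) = 0.67

0.67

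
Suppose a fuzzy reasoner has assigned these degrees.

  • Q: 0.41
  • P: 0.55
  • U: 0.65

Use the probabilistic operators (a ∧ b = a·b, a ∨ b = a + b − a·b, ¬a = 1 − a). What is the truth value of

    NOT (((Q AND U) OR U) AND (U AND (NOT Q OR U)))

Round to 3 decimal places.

Q AND U = a·b on (0.4100, 0.6500) = 0.2665
(Q AND U) OR U = a + b − a·b on (0.2665, 0.6500) = 0.7433
NOT Q = 1 − 0.4100 = 0.5900
NOT Q OR U = a + b − a·b on (0.5900, 0.6500) = 0.8565
U AND (NOT Q OR U) = a·b on (0.6500, 0.8565) = 0.5567
((Q AND U) OR U) AND (U AND (NOT Q OR U)) = a·b on (0.7433, 0.5567) = 0.4138
NOT (((Q AND U) OR U) AND (U AND (NOT Q OR U))) = 1 − 0.4138 = 0.5862

0.586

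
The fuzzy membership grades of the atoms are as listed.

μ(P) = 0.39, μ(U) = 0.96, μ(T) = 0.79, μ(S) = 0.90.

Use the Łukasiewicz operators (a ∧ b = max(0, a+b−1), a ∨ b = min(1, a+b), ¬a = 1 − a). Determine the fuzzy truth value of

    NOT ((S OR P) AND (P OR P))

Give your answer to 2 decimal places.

S OR P = min(1, a+b) on (0.90, 0.39) = 1.00
P OR P = min(1, a+b) on (0.39, 0.39) = 0.78
(S OR P) AND (P OR P) = max(0, a+b−1) on (1.00, 0.78) = 0.78
NOT ((S OR P) AND (P OR P)) = 1 − 0.78 = 0.22

0.22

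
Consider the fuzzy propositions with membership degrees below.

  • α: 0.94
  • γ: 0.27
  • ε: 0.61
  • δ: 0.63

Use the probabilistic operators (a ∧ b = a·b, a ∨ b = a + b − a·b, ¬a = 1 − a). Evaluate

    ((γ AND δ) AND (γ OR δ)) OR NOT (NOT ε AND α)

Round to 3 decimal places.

0.679

γ AND δ = a·b on (0.2700, 0.6300) = 0.1701
γ OR δ = a + b − a·b on (0.2700, 0.6300) = 0.7299
(γ AND δ) AND (γ OR δ) = a·b on (0.1701, 0.7299) = 0.1242
NOT ε = 1 − 0.6100 = 0.3900
NOT ε AND α = a·b on (0.3900, 0.9400) = 0.3666
NOT (NOT ε AND α) = 1 − 0.3666 = 0.6334
((γ AND δ) AND (γ OR δ)) OR NOT (NOT ε AND α) = a + b − a·b on (0.1242, 0.6334) = 0.6789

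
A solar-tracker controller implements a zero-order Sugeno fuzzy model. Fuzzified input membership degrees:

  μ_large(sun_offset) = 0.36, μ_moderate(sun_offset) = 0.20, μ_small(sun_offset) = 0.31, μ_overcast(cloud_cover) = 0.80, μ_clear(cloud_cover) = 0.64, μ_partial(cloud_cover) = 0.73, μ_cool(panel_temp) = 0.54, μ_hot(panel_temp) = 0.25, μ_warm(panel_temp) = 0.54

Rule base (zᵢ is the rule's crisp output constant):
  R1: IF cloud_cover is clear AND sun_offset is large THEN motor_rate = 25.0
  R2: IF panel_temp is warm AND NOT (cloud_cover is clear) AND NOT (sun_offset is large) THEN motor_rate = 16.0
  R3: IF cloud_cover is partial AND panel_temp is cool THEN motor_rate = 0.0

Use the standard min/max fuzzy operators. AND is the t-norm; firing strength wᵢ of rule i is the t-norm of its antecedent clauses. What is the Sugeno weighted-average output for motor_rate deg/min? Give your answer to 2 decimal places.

11.71

R1 (z=25.0): clear=0.64, large=0.36; AND[min(a, b)] → w = 0.36
R2 (z=16.0): warm=0.54, ¬clear=1−0.64=0.36, ¬large=1−0.36=0.64; AND[min(a, b)] → w = 0.36
R3 (z=0.0): partial=0.73, cool=0.54; AND[min(a, b)] → w = 0.54
Weighted average = (0.36·25.0 + 0.36·16.0 + 0.54·0.0) / (0.36 + 0.36 + 0.54)
  = 14.7600 / 1.2600 = 11.71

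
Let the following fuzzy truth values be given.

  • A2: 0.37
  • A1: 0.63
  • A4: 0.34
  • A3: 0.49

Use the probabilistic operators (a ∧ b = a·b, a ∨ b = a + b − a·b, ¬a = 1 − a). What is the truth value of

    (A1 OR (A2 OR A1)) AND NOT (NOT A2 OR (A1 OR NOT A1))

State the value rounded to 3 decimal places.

A2 OR A1 = a + b − a·b on (0.3700, 0.6300) = 0.7669
A1 OR (A2 OR A1) = a + b − a·b on (0.6300, 0.7669) = 0.9138
NOT A2 = 1 − 0.3700 = 0.6300
NOT A1 = 1 − 0.6300 = 0.3700
A1 OR NOT A1 = a + b − a·b on (0.6300, 0.3700) = 0.7669
NOT A2 OR (A1 OR NOT A1) = a + b − a·b on (0.6300, 0.7669) = 0.9138
NOT (NOT A2 OR (A1 OR NOT A1)) = 1 − 0.9138 = 0.0862
(A1 OR (A2 OR A1)) AND NOT (NOT A2 OR (A1 OR NOT A1)) = a·b on (0.9138, 0.0862) = 0.0788

0.079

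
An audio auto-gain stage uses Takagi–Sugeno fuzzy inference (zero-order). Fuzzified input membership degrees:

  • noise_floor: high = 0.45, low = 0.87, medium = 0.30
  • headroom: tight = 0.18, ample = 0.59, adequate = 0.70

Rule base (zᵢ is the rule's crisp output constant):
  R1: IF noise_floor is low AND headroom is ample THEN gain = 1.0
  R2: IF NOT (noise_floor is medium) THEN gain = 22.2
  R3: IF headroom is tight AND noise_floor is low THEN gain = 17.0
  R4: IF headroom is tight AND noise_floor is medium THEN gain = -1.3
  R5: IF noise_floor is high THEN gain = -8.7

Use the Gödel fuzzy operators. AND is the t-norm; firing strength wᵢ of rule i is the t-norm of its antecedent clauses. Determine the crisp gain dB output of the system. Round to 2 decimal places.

7.16

R1 (z=1.0): low=0.87, ample=0.59; AND[min(a, b)] → w = 0.59
R2 (z=22.2): ¬medium=1−0.30=0.70 → w = 0.70
R3 (z=17.0): tight=0.18, low=0.87; AND[min(a, b)] → w = 0.18
R4 (z=-1.3): tight=0.18, medium=0.30; AND[min(a, b)] → w = 0.18
R5 (z=-8.7): high=0.45 → w = 0.45
Weighted average = (0.59·1.0 + 0.70·22.2 + 0.18·17.0 + 0.18·-1.3 + 0.45·-8.7) / (0.59 + 0.70 + 0.18 + 0.18 + 0.45)
  = 15.0410 / 2.1000 = 7.16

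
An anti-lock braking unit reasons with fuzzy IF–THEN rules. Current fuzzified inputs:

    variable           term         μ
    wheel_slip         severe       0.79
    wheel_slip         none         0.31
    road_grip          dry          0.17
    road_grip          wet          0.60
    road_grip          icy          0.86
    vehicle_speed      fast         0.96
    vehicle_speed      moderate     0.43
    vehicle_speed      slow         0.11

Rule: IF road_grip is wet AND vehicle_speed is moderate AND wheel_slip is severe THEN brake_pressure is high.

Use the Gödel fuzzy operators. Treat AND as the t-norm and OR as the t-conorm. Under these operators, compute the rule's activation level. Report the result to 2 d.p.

firing strength: wet=0.60, moderate=0.43, severe=0.79; AND[min(a, b)] → w = 0.43

0.43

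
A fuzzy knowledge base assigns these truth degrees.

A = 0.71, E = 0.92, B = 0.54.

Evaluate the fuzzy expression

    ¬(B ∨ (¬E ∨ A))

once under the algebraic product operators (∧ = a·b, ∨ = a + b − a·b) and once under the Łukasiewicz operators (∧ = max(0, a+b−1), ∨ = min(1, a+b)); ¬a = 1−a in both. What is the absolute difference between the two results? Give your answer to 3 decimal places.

0.123

Under algebraic product:
  ¬E = 1 − 0.9200 = 0.0800
  ¬E ∨ A = a + b − a·b on (0.0800, 0.7100) = 0.7332
  B ∨ (¬E ∨ A) = a + b − a·b on (0.5400, 0.7332) = 0.8773
  ¬(B ∨ (¬E ∨ A)) = 1 − 0.8773 = 0.1227
  → value = 0.1227
Under Łukasiewicz:
  ¬E = 1 − 0.92 = 0.08
  ¬E ∨ A = min(1, a+b) on (0.08, 0.71) = 0.79
  B ∨ (¬E ∨ A) = min(1, a+b) on (0.54, 0.79) = 1.00
  ¬(B ∨ (¬E ∨ A)) = 1 − 1.00 = 0.00
  → value = 0.0000
|0.1227 − 0.0000| = 0.123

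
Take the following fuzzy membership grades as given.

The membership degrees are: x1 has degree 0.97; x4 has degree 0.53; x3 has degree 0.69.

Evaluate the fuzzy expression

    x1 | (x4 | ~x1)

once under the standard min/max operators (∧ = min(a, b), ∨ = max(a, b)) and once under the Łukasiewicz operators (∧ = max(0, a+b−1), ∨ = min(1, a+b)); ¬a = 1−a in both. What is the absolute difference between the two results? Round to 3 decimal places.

Under standard min/max:
  ~x1 = 1 − 0.97 = 0.03
  x4 | ~x1 = max(a, b) on (0.53, 0.03) = 0.53
  x1 | (x4 | ~x1) = max(a, b) on (0.97, 0.53) = 0.97
  → value = 0.9700
Under Łukasiewicz:
  ~x1 = 1 − 0.97 = 0.03
  x4 | ~x1 = min(1, a+b) on (0.53, 0.03) = 0.56
  x1 | (x4 | ~x1) = min(1, a+b) on (0.97, 0.56) = 1.00
  → value = 1.0000
|0.9700 − 1.0000| = 0.030

0.030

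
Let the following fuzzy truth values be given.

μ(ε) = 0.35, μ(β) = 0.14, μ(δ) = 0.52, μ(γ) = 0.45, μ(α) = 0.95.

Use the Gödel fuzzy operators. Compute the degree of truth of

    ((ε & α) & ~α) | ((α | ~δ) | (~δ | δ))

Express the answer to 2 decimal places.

0.95

ε & α = min(a, b) on (0.35, 0.95) = 0.35
~α = 1 − 0.95 = 0.05
(ε & α) & ~α = min(a, b) on (0.35, 0.05) = 0.05
~δ = 1 − 0.52 = 0.48
α | ~δ = max(a, b) on (0.95, 0.48) = 0.95
~δ = 1 − 0.52 = 0.48
~δ | δ = max(a, b) on (0.48, 0.52) = 0.52
(α | ~δ) | (~δ | δ) = max(a, b) on (0.95, 0.52) = 0.95
((ε & α) & ~α) | ((α | ~δ) | (~δ | δ)) = max(a, b) on (0.05, 0.95) = 0.95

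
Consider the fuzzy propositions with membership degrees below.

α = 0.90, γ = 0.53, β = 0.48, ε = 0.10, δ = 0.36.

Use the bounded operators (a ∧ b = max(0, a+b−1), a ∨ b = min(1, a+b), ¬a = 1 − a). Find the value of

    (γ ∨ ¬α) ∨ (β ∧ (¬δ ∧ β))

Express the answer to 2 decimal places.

0.63

¬α = 1 − 0.90 = 0.10
γ ∨ ¬α = min(1, a+b) on (0.53, 0.10) = 0.63
¬δ = 1 − 0.36 = 0.64
¬δ ∧ β = max(0, a+b−1) on (0.64, 0.48) = 0.12
β ∧ (¬δ ∧ β) = max(0, a+b−1) on (0.48, 0.12) = 0.00
(γ ∨ ¬α) ∨ (β ∧ (¬δ ∧ β)) = min(1, a+b) on (0.63, 0.00) = 0.63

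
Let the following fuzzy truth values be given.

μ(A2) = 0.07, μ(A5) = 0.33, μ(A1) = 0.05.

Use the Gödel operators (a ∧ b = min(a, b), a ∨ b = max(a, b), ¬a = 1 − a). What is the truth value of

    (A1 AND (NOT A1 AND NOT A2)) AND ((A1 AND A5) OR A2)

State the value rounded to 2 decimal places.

NOT A1 = 1 − 0.05 = 0.95
NOT A2 = 1 − 0.07 = 0.93
NOT A1 AND NOT A2 = min(a, b) on (0.95, 0.93) = 0.93
A1 AND (NOT A1 AND NOT A2) = min(a, b) on (0.05, 0.93) = 0.05
A1 AND A5 = min(a, b) on (0.05, 0.33) = 0.05
(A1 AND A5) OR A2 = max(a, b) on (0.05, 0.07) = 0.07
(A1 AND (NOT A1 AND NOT A2)) AND ((A1 AND A5) OR A2) = min(a, b) on (0.05, 0.07) = 0.05

0.05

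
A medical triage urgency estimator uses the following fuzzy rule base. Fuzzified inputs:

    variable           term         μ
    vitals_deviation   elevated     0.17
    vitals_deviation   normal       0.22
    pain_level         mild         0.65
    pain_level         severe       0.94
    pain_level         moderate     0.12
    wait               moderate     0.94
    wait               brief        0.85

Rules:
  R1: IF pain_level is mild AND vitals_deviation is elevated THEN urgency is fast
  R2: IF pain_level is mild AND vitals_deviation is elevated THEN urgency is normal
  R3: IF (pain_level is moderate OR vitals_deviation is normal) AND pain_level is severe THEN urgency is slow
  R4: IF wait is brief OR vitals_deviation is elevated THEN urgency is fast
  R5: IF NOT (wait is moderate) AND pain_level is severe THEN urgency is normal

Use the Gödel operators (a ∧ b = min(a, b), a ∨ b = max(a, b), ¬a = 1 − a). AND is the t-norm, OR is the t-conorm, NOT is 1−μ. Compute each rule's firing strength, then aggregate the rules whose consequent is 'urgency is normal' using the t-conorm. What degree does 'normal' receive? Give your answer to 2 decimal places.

0.17

R1: mild=0.65, elevated=0.17; AND[min(a, b)] → w = 0.17
R2: mild=0.65, elevated=0.17; AND[min(a, b)] → w = 0.17
R3: (moderate=0.12 OR normal=0.22) = 0.22; AND[min(a, b)] with severe=0.94 → w = 0.22
R4: brief=0.85, elevated=0.17; OR[max(a, b)] → w = 0.85
R5: ¬moderate=1−0.94=0.06, severe=0.94; AND[min(a, b)] → w = 0.06
Rules with consequent 'normal': {R2, R5} → strengths 0.17, 0.06
Aggregate via t-conorm [max(a, b)]: 0.17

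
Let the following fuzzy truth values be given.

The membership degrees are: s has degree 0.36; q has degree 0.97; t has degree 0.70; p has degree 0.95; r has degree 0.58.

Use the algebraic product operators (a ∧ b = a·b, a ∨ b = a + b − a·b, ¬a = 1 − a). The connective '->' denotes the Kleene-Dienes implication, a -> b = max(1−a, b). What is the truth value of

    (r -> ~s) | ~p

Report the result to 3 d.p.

~s = 1 − 0.3600 = 0.6400
r -> ~s  [Kleene-Dienes: max(1−a, b)] with a=0.5800, b=0.6400 → 0.6400
~p = 1 − 0.9500 = 0.0500
(r -> ~s) | ~p = a + b − a·b on (0.6400, 0.0500) = 0.6580

0.658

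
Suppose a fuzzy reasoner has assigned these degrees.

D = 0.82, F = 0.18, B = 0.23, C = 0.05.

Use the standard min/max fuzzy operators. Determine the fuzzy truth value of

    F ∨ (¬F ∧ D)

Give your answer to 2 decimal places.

0.82

¬F = 1 − 0.18 = 0.82
¬F ∧ D = min(a, b) on (0.82, 0.82) = 0.82
F ∨ (¬F ∧ D) = max(a, b) on (0.18, 0.82) = 0.82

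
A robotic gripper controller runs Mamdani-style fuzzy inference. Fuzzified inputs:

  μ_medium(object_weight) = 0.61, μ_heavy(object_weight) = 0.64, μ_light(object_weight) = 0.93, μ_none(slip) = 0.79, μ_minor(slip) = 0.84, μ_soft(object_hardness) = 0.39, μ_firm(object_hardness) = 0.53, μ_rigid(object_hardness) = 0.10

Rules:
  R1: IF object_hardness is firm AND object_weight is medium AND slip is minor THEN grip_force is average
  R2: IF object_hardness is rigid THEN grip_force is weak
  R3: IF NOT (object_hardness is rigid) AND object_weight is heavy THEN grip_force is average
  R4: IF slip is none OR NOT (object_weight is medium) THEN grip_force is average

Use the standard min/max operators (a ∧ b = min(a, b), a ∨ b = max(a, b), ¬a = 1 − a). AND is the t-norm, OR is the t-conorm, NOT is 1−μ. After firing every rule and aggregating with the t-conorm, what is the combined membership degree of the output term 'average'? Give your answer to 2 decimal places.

R1: firm=0.53, medium=0.61, minor=0.84; AND[min(a, b)] → w = 0.53
R2: rigid=0.10 → w = 0.10
R3: ¬rigid=1−0.10=0.90, heavy=0.64; AND[min(a, b)] → w = 0.64
R4: none=0.79, ¬medium=1−0.61=0.39; OR[max(a, b)] → w = 0.79
Rules with consequent 'average': {R1, R3, R4} → strengths 0.53, 0.64, 0.79
Aggregate via t-conorm [max(a, b)]: 0.79

0.79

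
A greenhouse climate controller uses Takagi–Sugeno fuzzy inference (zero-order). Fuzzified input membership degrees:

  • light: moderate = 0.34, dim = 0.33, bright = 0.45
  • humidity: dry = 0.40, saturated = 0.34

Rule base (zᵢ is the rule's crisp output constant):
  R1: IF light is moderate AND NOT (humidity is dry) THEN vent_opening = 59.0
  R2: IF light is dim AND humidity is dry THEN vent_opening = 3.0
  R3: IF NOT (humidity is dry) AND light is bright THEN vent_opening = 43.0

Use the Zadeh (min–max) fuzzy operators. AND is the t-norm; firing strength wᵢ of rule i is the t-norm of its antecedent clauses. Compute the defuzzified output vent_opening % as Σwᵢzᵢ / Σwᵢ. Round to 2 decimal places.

R1 (z=59.0): moderate=0.34, ¬dry=1−0.40=0.60; AND[min(a, b)] → w = 0.34
R2 (z=3.0): dim=0.33, dry=0.40; AND[min(a, b)] → w = 0.33
R3 (z=43.0): ¬dry=1−0.40=0.60, bright=0.45; AND[min(a, b)] → w = 0.45
Weighted average = (0.34·59.0 + 0.33·3.0 + 0.45·43.0) / (0.34 + 0.33 + 0.45)
  = 40.4000 / 1.1200 = 36.07

36.07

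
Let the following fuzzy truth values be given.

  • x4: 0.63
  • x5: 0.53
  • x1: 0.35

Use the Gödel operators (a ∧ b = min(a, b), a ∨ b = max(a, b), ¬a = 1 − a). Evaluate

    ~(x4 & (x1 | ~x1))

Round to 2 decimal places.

~x1 = 1 − 0.35 = 0.65
x1 | ~x1 = max(a, b) on (0.35, 0.65) = 0.65
x4 & (x1 | ~x1) = min(a, b) on (0.63, 0.65) = 0.63
~(x4 & (x1 | ~x1)) = 1 − 0.63 = 0.37

0.37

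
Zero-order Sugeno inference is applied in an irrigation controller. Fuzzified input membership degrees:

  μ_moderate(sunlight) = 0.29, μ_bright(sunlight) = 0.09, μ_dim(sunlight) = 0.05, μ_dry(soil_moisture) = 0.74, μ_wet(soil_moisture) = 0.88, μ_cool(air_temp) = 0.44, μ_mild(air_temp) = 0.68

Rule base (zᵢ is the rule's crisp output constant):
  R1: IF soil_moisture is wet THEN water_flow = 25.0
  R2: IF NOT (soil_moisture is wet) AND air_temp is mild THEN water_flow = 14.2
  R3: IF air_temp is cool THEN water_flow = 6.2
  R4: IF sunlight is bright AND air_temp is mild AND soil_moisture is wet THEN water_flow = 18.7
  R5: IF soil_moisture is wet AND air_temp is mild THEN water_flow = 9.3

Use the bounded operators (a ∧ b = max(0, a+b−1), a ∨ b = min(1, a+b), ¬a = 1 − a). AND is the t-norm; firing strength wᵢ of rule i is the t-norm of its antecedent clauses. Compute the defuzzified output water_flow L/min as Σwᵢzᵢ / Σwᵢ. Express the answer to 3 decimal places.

15.923

R1 (z=25.0): wet=0.88 → w = 0.88
R2 (z=14.2): ¬wet=1−0.88=0.12, mild=0.68; AND[max(0, a+b−1)] → w = 0.00
R3 (z=6.2): cool=0.44 → w = 0.44
R4 (z=18.7): bright=0.09, mild=0.68, wet=0.88; AND[max(0, a+b−1)] → w = 0.00
R5 (z=9.3): wet=0.88, mild=0.68; AND[max(0, a+b−1)] → w = 0.56
Weighted average = (0.88·25.0 + 0.00·14.2 + 0.44·6.2 + 0.00·18.7 + 0.56·9.3) / (0.88 + 0.00 + 0.44 + 0.00 + 0.56)
  = 29.9360 / 1.8800 = 15.923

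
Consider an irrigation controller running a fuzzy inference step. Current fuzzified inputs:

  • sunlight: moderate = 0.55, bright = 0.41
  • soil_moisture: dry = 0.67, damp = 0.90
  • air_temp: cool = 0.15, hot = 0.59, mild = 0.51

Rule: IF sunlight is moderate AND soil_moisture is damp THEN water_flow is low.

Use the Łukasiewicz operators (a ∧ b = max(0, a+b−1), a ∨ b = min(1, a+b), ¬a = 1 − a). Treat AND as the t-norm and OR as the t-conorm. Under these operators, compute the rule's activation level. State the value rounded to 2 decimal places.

firing strength: moderate=0.55, damp=0.90; AND[max(0, a+b−1)] → w = 0.45

0.45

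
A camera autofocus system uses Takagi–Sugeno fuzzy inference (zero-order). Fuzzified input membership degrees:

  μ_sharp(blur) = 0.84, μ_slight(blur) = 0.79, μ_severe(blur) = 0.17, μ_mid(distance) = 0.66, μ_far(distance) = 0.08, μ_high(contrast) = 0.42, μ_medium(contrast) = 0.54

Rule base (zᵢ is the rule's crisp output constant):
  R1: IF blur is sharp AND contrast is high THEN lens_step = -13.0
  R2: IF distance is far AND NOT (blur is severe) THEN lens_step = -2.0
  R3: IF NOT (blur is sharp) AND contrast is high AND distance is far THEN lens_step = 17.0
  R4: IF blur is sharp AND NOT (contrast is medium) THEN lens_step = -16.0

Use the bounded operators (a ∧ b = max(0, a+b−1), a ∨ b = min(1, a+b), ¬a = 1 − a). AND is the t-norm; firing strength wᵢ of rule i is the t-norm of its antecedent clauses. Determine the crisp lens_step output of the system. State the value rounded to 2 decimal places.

-14.61

R1 (z=-13.0): sharp=0.84, high=0.42; AND[max(0, a+b−1)] → w = 0.26
R2 (z=-2.0): far=0.08, ¬severe=1−0.17=0.83; AND[max(0, a+b−1)] → w = 0.00
R3 (z=17.0): ¬sharp=1−0.84=0.16, high=0.42, far=0.08; AND[max(0, a+b−1)] → w = 0.00
R4 (z=-16.0): sharp=0.84, ¬medium=1−0.54=0.46; AND[max(0, a+b−1)] → w = 0.30
Weighted average = (0.26·-13.0 + 0.00·-2.0 + 0.00·17.0 + 0.30·-16.0) / (0.26 + 0.00 + 0.00 + 0.30)
  = -8.1800 / 0.5600 = -14.61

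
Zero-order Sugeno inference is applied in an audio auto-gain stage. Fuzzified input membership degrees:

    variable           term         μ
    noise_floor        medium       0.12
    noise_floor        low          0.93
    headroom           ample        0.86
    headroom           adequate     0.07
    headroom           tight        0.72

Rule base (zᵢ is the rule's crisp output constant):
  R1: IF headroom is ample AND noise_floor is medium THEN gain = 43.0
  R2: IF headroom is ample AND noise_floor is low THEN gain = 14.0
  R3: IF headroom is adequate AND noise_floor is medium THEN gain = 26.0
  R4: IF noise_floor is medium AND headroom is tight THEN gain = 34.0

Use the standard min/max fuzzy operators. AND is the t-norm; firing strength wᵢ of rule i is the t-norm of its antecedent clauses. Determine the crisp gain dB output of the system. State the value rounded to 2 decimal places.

R1 (z=43.0): ample=0.86, medium=0.12; AND[min(a, b)] → w = 0.12
R2 (z=14.0): ample=0.86, low=0.93; AND[min(a, b)] → w = 0.86
R3 (z=26.0): adequate=0.07, medium=0.12; AND[min(a, b)] → w = 0.07
R4 (z=34.0): medium=0.12, tight=0.72; AND[min(a, b)] → w = 0.12
Weighted average = (0.12·43.0 + 0.86·14.0 + 0.07·26.0 + 0.12·34.0) / (0.12 + 0.86 + 0.07 + 0.12)
  = 23.1000 / 1.1700 = 19.74

19.74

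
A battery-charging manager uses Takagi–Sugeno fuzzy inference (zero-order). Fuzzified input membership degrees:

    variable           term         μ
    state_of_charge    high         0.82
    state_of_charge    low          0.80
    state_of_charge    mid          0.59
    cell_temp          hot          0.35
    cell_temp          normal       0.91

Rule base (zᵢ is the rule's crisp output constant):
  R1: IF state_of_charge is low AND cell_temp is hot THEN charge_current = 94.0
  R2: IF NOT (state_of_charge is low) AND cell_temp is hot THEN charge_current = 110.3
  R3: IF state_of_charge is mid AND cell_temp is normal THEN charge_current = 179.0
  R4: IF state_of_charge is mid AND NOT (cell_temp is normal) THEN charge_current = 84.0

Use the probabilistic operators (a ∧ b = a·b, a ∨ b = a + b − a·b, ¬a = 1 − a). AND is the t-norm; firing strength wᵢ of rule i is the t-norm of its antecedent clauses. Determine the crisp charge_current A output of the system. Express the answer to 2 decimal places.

143.20

R1 (z=94.0): low=0.80, hot=0.35; AND[a·b] → w = 0.2800
R2 (z=110.3): ¬low=1−0.80=0.20, hot=0.35; AND[a·b] → w = 0.0700
R3 (z=179.0): mid=0.59, normal=0.91; AND[a·b] → w = 0.5369
R4 (z=84.0): mid=0.59, ¬normal=1−0.91=0.09; AND[a·b] → w = 0.0531
Weighted average = (0.2800·94.0 + 0.0700·110.3 + 0.5369·179.0 + 0.0531·84.0) / (0.2800 + 0.0700 + 0.5369 + 0.0531)
  = 134.6065 / 0.9400 = 143.20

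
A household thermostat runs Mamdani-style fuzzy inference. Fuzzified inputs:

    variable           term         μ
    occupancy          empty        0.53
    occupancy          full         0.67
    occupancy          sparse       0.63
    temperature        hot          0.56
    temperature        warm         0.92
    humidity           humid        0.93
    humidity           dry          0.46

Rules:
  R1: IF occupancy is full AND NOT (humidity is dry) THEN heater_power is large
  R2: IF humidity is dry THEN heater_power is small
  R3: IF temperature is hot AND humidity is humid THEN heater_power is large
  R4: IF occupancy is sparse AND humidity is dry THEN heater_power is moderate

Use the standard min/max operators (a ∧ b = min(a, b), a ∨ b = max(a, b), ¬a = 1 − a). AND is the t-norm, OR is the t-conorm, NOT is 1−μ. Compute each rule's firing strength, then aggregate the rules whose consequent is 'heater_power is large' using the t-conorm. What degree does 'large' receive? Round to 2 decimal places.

0.56

R1: full=0.67, ¬dry=1−0.46=0.54; AND[min(a, b)] → w = 0.54
R2: dry=0.46 → w = 0.46
R3: hot=0.56, humid=0.93; AND[min(a, b)] → w = 0.56
R4: sparse=0.63, dry=0.46; AND[min(a, b)] → w = 0.46
Rules with consequent 'large': {R1, R3} → strengths 0.54, 0.56
Aggregate via t-conorm [max(a, b)]: 0.56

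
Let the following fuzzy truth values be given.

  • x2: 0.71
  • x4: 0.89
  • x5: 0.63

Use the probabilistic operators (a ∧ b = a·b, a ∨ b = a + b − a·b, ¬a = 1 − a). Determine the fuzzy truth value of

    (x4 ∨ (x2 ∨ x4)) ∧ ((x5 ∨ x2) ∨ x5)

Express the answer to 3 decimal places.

x2 ∨ x4 = a + b − a·b on (0.7100, 0.8900) = 0.9681
x4 ∨ (x2 ∨ x4) = a + b − a·b on (0.8900, 0.9681) = 0.9965
x5 ∨ x2 = a + b − a·b on (0.6300, 0.7100) = 0.8927
(x5 ∨ x2) ∨ x5 = a + b − a·b on (0.8927, 0.6300) = 0.9603
(x4 ∨ (x2 ∨ x4)) ∧ ((x5 ∨ x2) ∨ x5) = a·b on (0.9965, 0.9603) = 0.9569

0.957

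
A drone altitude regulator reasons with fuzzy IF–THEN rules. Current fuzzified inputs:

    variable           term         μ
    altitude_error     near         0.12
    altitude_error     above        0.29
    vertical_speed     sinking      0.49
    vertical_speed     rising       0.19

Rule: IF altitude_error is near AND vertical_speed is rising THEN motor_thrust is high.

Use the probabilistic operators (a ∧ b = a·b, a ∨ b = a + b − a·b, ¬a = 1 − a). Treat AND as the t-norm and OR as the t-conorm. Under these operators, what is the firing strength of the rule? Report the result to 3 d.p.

firing strength: near=0.12, rising=0.19; AND[a·b] → w = 0.0228

0.023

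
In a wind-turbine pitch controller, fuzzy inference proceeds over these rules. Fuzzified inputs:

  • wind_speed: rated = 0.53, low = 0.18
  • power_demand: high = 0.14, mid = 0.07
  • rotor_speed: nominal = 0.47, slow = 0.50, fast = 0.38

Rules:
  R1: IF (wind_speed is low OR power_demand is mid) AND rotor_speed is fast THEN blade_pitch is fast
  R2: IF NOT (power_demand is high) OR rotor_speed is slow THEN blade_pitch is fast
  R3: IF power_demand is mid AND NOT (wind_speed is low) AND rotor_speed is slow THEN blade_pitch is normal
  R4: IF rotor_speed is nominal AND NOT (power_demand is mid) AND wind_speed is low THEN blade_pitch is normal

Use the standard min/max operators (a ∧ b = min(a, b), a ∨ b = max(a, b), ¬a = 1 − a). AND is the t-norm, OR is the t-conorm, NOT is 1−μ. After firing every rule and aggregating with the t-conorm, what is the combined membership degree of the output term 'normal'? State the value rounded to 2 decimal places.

R1: (low=0.18 OR mid=0.07) = 0.18; AND[min(a, b)] with fast=0.38 → w = 0.18
R2: ¬high=1−0.14=0.86, slow=0.50; OR[max(a, b)] → w = 0.86
R3: mid=0.07, ¬low=1−0.18=0.82, slow=0.50; AND[min(a, b)] → w = 0.07
R4: nominal=0.47, ¬mid=1−0.07=0.93, low=0.18; AND[min(a, b)] → w = 0.18
Rules with consequent 'normal': {R3, R4} → strengths 0.07, 0.18
Aggregate via t-conorm [max(a, b)]: 0.18

0.18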